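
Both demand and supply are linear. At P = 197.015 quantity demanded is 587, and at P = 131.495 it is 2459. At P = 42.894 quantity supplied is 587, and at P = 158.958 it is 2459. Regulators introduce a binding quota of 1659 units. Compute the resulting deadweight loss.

Demand slope = (131.495 − 197.015)/(2459 − 587) = −0.035, so P = 217.56 − 0.035Q.
Supply slope = (158.958 − 42.894)/(2459 − 587) = 0.062, so P = 6.5 + 0.062Q.
Competitive equilibrium: 217.56 − 0.035Q = 6.5 + 0.062Q → Q* = 2175.8763, P* = 141.4043.
At Q = 1659: demand price = 217.56 − 0.035·1659 = 159.495; supply price = 6.5 + 0.062·1659 = 109.358.
ΔQ = 2175.8763 − 1659 = 516.8763; wedge = 159.495 − 109.358 = 50.137.
Deadweight loss = ½ × 516.8763 × 50.137 = 12957.31.

12957.31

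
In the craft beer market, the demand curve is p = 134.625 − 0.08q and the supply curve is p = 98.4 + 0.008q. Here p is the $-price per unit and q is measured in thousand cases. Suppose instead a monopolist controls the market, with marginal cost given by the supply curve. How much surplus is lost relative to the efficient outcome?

Competitive equilibrium: 134.625 − 0.08q = 98.4 + 0.008q → q* = 411.6477, p* = 101.6932.
Marginal revenue: MR = 134.625 − 0.16q. Set MR = MC: 134.625 − 0.16q = 98.4 + 0.008q → q_m = 215.625.
Price p_m = 134.625 − 0.08·215.625 = 117.375; MC(q_m) = 98.4 + 0.008·215.625 = 100.125.
Competitive q* = 411.6477, so Δq = 196.0227; wedge = 117.375 − 100.125 = 17.25.
The triangle = ½ × 196.0227 × 17.25 = $1690.70 thousand.

$1690.70 thousand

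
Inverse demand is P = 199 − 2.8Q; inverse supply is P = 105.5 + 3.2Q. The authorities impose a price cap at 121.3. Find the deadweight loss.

Competitive equilibrium: 199 − 2.8Q = 105.5 + 3.2Q → Q* = 15.5833, P* = 155.3667.
At the ceiling P = 121.3, quantity supplied = (121.3 − 105.5)/3.2 = 4.9375.
Willingness to pay at Q' = 4.9375: 199 − 2.8·4.9375 = 185.175.
ΔQ = 15.5833 − 4.9375 = 10.6458; wedge = 185.175 − 121.3 = 63.875.
Deadweight loss = ½ × 10.6458 × 63.875 = 340.

340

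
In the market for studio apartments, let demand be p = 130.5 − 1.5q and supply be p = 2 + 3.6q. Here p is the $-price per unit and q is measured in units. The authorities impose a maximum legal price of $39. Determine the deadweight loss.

Competitive equilibrium: 130.5 − 1.5q = 2 + 3.6q → q* = 25.1961, p* = 92.7059.
At the ceiling p = 39, quantity supplied = (39 − 2)/3.6 = 10.2778.
Willingness to pay at q' = 10.2778: 130.5 − 1.5·10.2778 = 115.0833.
Δq = 25.1961 − 10.2778 = 14.9183; wedge = 115.0833 − 39 = 76.0833.
DWL = ½ × 14.9183 × 76.0833 = $567.52.

$567.52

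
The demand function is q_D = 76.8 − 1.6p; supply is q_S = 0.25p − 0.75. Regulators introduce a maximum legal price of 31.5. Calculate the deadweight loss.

In inverse form: demand p = 48 − 0.625q, supply p = 3 + 4q.
Competitive equilibrium: 48 − 0.625q = 3 + 4q → q* = 9.7297, p* = 41.9189.
At the ceiling p = 31.5, quantity supplied = (31.5 − 3)/4 = 7.125.
Willingness to pay at q' = 7.125: 48 − 0.625·7.125 = 43.5469.
Δq = 9.7297 − 7.125 = 2.6047; wedge = 43.5469 − 31.5 = 12.0469.
Welfare loss = ½ × 2.6047 × 12.0469 = 15.69.

15.69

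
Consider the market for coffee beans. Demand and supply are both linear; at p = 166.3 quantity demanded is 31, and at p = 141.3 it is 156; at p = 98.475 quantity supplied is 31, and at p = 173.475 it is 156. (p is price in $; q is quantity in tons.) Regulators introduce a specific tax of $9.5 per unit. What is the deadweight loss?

$56.41

Demand slope = (141.3 − 166.3)/(156 − 31) = −0.2, so p = 172.5 − 0.2q.
Supply slope = (173.475 − 98.475)/(156 − 31) = 0.6, so p = 79.875 + 0.6q.
Competitive equilibrium: 172.5 − 0.2q = 79.875 + 0.6q → q* = 115.7813, p* = 149.3438.
With the tax, the buyer price exceeds the seller price by 9.5: (172.5 − 0.2q) − (79.875 + 0.6q) = 9.5 → q' = 103.9063.
Δq = 115.7813 − 103.9063 = 11.875; the wedge equals the tax, 9.5.
Welfare loss = ½ × 11.875 × 9.5 = $56.41.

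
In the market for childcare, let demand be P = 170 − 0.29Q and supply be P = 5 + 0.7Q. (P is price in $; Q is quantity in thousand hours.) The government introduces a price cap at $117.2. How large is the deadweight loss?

Competitive equilibrium: 170 − 0.29Q = 5 + 0.7Q → Q* = 166.6667, P* = 121.6667.
At the ceiling P = 117.2, quantity supplied = (117.2 − 5)/0.7 = 160.2857.
Willingness to pay at Q' = 160.2857: 170 − 0.29·160.2857 = 123.5171.
ΔQ = 166.6667 − 160.2857 = 6.381; wedge = 123.5171 − 117.2 = 6.3171.
Deadweight loss = ½ × 6.381 × 6.3171 = $20.15 thousand.

$20.15 thousand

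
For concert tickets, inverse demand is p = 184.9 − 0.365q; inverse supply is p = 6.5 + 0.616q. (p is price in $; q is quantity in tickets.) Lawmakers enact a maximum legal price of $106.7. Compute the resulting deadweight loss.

Competitive equilibrium: 184.9 − 0.365q = 6.5 + 0.616q → q* = 181.8552, p* = 118.5228.
At the ceiling p = 106.7, quantity supplied = (106.7 − 6.5)/0.616 = 162.6623.
Willingness to pay at q' = 162.6623: 184.9 − 0.365·162.6623 = 125.5283.
Δq = 181.8552 − 162.6623 = 19.1929; wedge = 125.5283 − 106.7 = 18.8283.
Welfare loss = ½ × 19.1929 × 18.8283 = $180.68.

$180.68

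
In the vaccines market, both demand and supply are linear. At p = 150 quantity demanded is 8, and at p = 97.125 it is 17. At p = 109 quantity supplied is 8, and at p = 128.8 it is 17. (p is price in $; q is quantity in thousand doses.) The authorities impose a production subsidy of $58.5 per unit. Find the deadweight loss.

$211.90 thousand

Demand slope = (97.125 − 150)/(17 − 8) = −5.875, so p = 197 − 5.875q.
Supply slope = (128.8 − 109)/(17 − 8) = 2.2, so p = 91.4 + 2.2q.
Competitive equilibrium: 197 − 5.875q = 91.4 + 2.2q → q* = 13.0774, p* = 120.1703.
The subsidy lowers effective supply by 58.5: p = 32.9 + 2.2q.
New quantity: 197 − 5.875q = 32.9 + 2.2q → q' = 20.322.
Overproduction Δq = 20.322 − 13.0774 = 7.2446; wedge = subsidy = 58.5.
Deadweight loss = ½ × 7.2446 × 58.5 = $211.90 thousand.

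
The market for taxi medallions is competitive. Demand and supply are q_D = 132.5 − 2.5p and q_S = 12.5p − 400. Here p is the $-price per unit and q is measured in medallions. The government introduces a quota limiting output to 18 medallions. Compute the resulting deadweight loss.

$159.135

In inverse form: demand p = 53 − 0.4q, supply p = 32 + 0.08q.
Competitive equilibrium: 53 − 0.4q = 32 + 0.08q → q* = 43.75, p* = 35.5.
At q = 18: demand price = 53 − 0.4·18 = 45.8; supply price = 32 + 0.08·18 = 33.44.
Δq = 43.75 − 18 = 25.75; wedge = 45.8 − 33.44 = 12.36.
Deadweight loss = ½ × 25.75 × 12.36 = $159.135.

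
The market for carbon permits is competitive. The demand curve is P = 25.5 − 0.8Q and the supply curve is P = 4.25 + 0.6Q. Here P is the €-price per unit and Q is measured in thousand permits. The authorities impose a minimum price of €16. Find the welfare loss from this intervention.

€7.64 thousand

Competitive equilibrium: 25.5 − 0.8Q = 4.25 + 0.6Q → Q* = 15.1786, P* = 13.3571.
At the floor P = 16, quantity demanded = (25.5 − 16)/0.8 = 11.875.
Sellers' marginal cost at Q' = 11.875: 4.25 + 0.6·11.875 = 11.375.
ΔQ = 15.1786 − 11.875 = 3.3036; wedge = 16 − 11.375 = 4.625.
Deadweight loss = ½ × 3.3036 × 4.625 = €7.64 thousand.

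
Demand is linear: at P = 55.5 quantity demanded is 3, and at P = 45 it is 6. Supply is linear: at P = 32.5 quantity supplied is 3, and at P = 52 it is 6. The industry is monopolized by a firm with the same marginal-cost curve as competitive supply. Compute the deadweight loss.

Demand slope = (45 − 55.5)/(6 − 3) = −3.5, so P = 66 − 3.5Q.
Supply slope = (52 − 32.5)/(6 − 3) = 6.5, so P = 13 + 6.5Q.
Competitive equilibrium: 66 − 3.5Q = 13 + 6.5Q → Q* = 5.3, P* = 47.45.
Marginal revenue: MR = 66 − 7Q. Set MR = MC: 66 − 7Q = 13 + 6.5Q → Q_m = 3.9259.
Price P_m = 66 − 3.5·3.9259 = 52.2594; MC(Q_m) = 13 + 6.5·3.9259 = 38.5184.
Competitive Q* = 5.3, so ΔQ = 1.3741; wedge = 52.2594 − 38.5184 = 13.741.
The triangle = ½ × 1.3741 × 13.741 = 9.44.

9.44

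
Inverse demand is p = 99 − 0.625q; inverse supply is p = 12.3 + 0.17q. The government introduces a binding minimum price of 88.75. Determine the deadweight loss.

3412.64

Competitive equilibrium: 99 − 0.625q = 12.3 + 0.17q → q* = 109.0566, p* = 30.8396.
At the floor p = 88.75, quantity demanded = (99 − 88.75)/0.625 = 16.4.
Sellers' marginal cost at q' = 16.4: 12.3 + 0.17·16.4 = 15.088.
Δq = 109.0566 − 16.4 = 92.6566; wedge = 88.75 − 15.088 = 73.662.
Deadweight loss = ½ × 92.6566 × 73.662 = 3412.64.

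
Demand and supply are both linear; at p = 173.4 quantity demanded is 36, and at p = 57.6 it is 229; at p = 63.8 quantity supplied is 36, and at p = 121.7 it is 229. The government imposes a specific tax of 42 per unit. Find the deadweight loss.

Demand slope = (57.6 − 173.4)/(229 − 36) = −0.6, so p = 195 − 0.6q.
Supply slope = (121.7 − 63.8)/(229 − 36) = 0.3, so p = 53 + 0.3q.
Competitive equilibrium: 195 − 0.6q = 53 + 0.3q → q* = 157.7778, p* = 100.3333.
With the tax, the buyer price exceeds the seller price by 42: (195 − 0.6q) − (53 + 0.3q) = 42 → q' = 111.1111.
Δq = 157.7778 − 111.1111 = 46.6667; the wedge equals the tax, 42.
DWL = ½ × 46.6667 × 42 = 980.

980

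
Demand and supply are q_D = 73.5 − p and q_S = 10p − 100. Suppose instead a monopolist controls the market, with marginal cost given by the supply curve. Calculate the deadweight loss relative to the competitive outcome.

415.61

In inverse form: demand p = 73.5 − q, supply p = 10 + 0.1q.
Competitive equilibrium: 73.5 − q = 10 + 0.1q → q* = 57.7273, p* = 15.7727.
Marginal revenue: MR = 73.5 − 2q. Set MR = MC: 73.5 − 2q = 10 + 0.1q → q_m = 30.2381.
Price p_m = 73.5 − 1·30.2381 = 43.2619; MC(q_m) = 10 + 0.1·30.2381 = 13.0238.
Competitive q* = 57.7273, so Δq = 27.4892; wedge = 43.2619 − 13.0238 = 30.2381.
Welfare loss = ½ × 27.4892 × 30.2381 = 415.61.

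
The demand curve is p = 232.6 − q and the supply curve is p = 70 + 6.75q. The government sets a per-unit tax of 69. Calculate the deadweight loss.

307.16

Competitive equilibrium: 232.6 − q = 70 + 6.75q → q* = 20.9806, p* = 211.6194.
With the tax, the buyer price exceeds the seller price by 69: (232.6 − q) − (70 + 6.75q) = 69 → q' = 12.0774.
Δq = 20.9806 − 12.0774 = 8.9032; the wedge equals the tax, 69.
DWL = ½ × 8.9032 × 69 = 307.16.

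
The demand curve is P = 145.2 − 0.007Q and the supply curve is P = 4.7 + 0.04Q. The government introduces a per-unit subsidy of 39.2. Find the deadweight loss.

Competitive equilibrium: 145.2 − 0.007Q = 4.7 + 0.04Q → Q* = 2989.3617, P* = 124.2745.
The subsidy lowers effective supply by 39.2: P = 0.04Q − 34.5.
New quantity: 145.2 − 0.007Q = 0.04Q − 34.5 → Q' = 3823.4043.
Overproduction ΔQ = 3823.4043 − 2989.3617 = 834.0426; wedge = subsidy = 39.2.
Deadweight loss = ½ × 834.0426 × 39.2 = 16347.23.

16347.23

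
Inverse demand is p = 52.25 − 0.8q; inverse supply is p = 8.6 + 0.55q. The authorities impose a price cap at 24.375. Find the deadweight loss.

9

Competitive equilibrium: 52.25 − 0.8q = 8.6 + 0.55q → q* = 32.3333, p* = 26.3833.
At the ceiling p = 24.375, quantity supplied = (24.375 − 8.6)/0.55 = 28.6818.
Willingness to pay at q' = 28.6818: 52.25 − 0.8·28.6818 = 29.3046.
Δq = 32.3333 − 28.6818 = 3.6515; wedge = 29.3046 − 24.375 = 4.9296.
Deadweight loss = ½ × 3.6515 × 4.9296 = 9.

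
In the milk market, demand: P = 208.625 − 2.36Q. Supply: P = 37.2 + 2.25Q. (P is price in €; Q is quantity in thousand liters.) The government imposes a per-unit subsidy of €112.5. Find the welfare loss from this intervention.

Competitive equilibrium: 208.625 − 2.36Q = 37.2 + 2.25Q → Q* = 37.18547, P* = 120.8673.
The subsidy lowers effective supply by 112.5: P = 2.25Q − 75.3.
New quantity: 208.625 − 2.36Q = 2.25Q − 75.3 → Q' = 61.58894.
Overproduction ΔQ = 61.58894 − 37.18547 = 24.40347; wedge = subsidy = 112.5.
Welfare loss = ½ × 24.40347 × 112.5 = €1372.70 thousand.

€1372.70 thousand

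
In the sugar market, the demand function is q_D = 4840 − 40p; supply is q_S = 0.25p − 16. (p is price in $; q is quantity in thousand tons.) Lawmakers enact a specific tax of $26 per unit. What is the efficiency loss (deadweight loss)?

$83.98 thousand

In inverse form: demand p = 121 − 0.025q, supply p = 64 + 4q.
Competitive equilibrium: 121 − 0.025q = 64 + 4q → q* = 14.16149, p* = 120.64596.
With the tax, the buyer price exceeds the seller price by 26: (121 − 0.025q) − (64 + 4q) = 26 → q' = 7.70186.
Δq = 14.16149 − 7.70186 = 6.45963; the wedge equals the tax, 26.
The triangle = ½ × 6.45963 × 26 = $83.98 thousand.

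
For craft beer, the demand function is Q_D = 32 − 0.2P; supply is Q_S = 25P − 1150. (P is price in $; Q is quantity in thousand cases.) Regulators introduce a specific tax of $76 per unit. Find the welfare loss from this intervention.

$573.02 thousand

In inverse form: demand P = 160 − 5Q, supply P = 46 + 0.04Q.
Competitive equilibrium: 160 − 5Q = 46 + 0.04Q → Q* = 22.61905, P* = 46.90476.
With the tax, the buyer price exceeds the seller price by 76: (160 − 5Q) − (46 + 0.04Q) = 76 → Q' = 7.53968.
ΔQ = 22.61905 − 7.53968 = 15.07937; the wedge equals the tax, 76.
Deadweight loss = ½ × 15.07937 × 76 = $573.02 thousand.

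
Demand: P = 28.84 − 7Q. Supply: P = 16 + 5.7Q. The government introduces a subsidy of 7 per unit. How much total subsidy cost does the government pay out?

Competitive equilibrium: 28.84 − 7Q = 16 + 5.7Q → Q* = 1.011, P* = 21.7628.
The subsidy lowers effective supply by 7: P = 9 + 5.7Q.
New quantity: 28.84 − 7Q = 9 + 5.7Q → Q' = 1.5622.
Total subsidy cost = 7 × 1.5622 = 10.94.

10.94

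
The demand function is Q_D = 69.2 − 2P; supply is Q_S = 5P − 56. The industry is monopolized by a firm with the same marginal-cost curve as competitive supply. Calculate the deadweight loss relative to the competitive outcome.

67.90

In inverse form: demand P = 34.6 − 0.5Q, supply P = 11.2 + 0.2Q.
Competitive equilibrium: 34.6 − 0.5Q = 11.2 + 0.2Q → Q* = 33.4286, P* = 17.8857.
Marginal revenue: MR = 34.6 − Q. Set MR = MC: 34.6 − Q = 11.2 + 0.2Q → Q_m = 19.5.
Price P_m = 34.6 − 0.5·19.5 = 24.85; MC(Q_m) = 11.2 + 0.2·19.5 = 15.1.
Competitive Q* = 33.4286, so ΔQ = 13.9286; wedge = 24.85 − 15.1 = 9.75.
Welfare loss = ½ × 13.9286 × 9.75 = 67.90.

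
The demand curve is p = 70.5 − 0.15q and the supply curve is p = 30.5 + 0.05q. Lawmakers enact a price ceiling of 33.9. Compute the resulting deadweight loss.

Competitive equilibrium: 70.5 − 0.15q = 30.5 + 0.05q → q* = 200, p* = 40.5.
At the ceiling p = 33.9, quantity supplied = (33.9 − 30.5)/0.05 = 68.
Willingness to pay at q' = 68: 70.5 − 0.15·68 = 60.3.
Δq = 200 − 68 = 132; wedge = 60.3 − 33.9 = 26.4.
Welfare loss = ½ × 132 × 26.4 = 1742.40.

1742.40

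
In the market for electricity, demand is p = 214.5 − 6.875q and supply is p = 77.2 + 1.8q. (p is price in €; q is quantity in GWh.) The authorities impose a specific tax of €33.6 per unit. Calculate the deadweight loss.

€65.07

Competitive equilibrium: 214.5 − 6.875q = 77.2 + 1.8q → q* = 15.8271, p* = 105.6888.
With the tax, the buyer price exceeds the seller price by 33.6: (214.5 − 6.875q) − (77.2 + 1.8q) = 33.6 → q' = 11.9539.
Δq = 15.8271 − 11.9539 = 3.8732; the wedge equals the tax, 33.6.
Welfare loss = ½ × 3.8732 × 33.6 = €65.07.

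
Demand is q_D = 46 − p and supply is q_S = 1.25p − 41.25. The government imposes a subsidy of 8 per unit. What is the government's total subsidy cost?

93.33

In inverse form: demand p = 46 − q, supply p = 33 + 0.8q.
Competitive equilibrium: 46 − q = 33 + 0.8q → q* = 7.2222, p* = 38.7778.
The subsidy lowers effective supply by 8: p = 25 + 0.8q.
New quantity: 46 − q = 25 + 0.8q → q' = 11.6667.
Total subsidy cost = 8 × 11.6667 = 93.33.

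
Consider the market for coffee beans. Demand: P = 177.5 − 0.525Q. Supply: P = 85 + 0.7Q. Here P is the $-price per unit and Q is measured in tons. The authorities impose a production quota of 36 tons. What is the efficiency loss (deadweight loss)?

Competitive equilibrium: 177.5 − 0.525Q = 85 + 0.7Q → Q* = 75.5102, P* = 137.8571.
At Q = 36: demand price = 177.5 − 0.525·36 = 158.6; supply price = 85 + 0.7·36 = 110.2.
ΔQ = 75.5102 − 36 = 39.5102; wedge = 158.6 − 110.2 = 48.4.
The triangle = ½ × 39.5102 × 48.4 = $956.15.

$956.15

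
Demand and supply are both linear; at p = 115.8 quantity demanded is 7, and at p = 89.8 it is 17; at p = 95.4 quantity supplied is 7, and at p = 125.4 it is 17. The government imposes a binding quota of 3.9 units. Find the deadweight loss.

127.31

Demand slope = (89.8 − 115.8)/(17 − 7) = −2.6, so p = 134 − 2.6q.
Supply slope = (125.4 − 95.4)/(17 − 7) = 3, so p = 74.4 + 3q.
Competitive equilibrium: 134 − 2.6q = 74.4 + 3q → q* = 10.6429, p* = 106.3286.
At q = 3.9: demand price = 134 − 2.6·3.9 = 123.86; supply price = 74.4 + 3·3.9 = 86.1.
Δq = 10.6429 − 3.9 = 6.7429; wedge = 123.86 − 86.1 = 37.76.
DWL = ½ × 6.7429 × 37.76 = 127.31.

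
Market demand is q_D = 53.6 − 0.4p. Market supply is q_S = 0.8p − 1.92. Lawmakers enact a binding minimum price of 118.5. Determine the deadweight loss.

1565.30

In inverse form: demand p = 134 − 2.5q, supply p = 2.4 + 1.25q.
Competitive equilibrium: 134 − 2.5q = 2.4 + 1.25q → q* = 35.09333, p* = 46.26667.
At the floor p = 118.5, quantity demanded = (134 − 118.5)/2.5 = 6.2.
Sellers' marginal cost at q' = 6.2: 2.4 + 1.25·6.2 = 10.15.
Δq = 35.09333 − 6.2 = 28.89333; wedge = 118.5 − 10.15 = 108.35.
Deadweight loss = ½ × 28.89333 × 108.35 = 1565.30.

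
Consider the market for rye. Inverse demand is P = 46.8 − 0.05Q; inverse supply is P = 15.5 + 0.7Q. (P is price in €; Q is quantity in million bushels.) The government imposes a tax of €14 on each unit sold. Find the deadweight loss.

Competitive equilibrium: 46.8 − 0.05Q = 15.5 + 0.7Q → Q* = 41.7333, P* = 44.7133.
With the tax, the buyer price exceeds the seller price by 14: (46.8 − 0.05Q) − (15.5 + 0.7Q) = 14 → Q' = 23.0667.
ΔQ = 41.7333 − 23.0667 = 18.6666; the wedge equals the tax, 14.
Deadweight loss = ½ × 18.6666 × 14 = €130.67 million.

€130.67 million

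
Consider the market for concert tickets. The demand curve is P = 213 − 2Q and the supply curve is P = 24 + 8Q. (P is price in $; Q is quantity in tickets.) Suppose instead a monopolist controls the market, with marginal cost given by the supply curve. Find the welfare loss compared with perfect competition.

Competitive equilibrium: 213 − 2Q = 24 + 8Q → Q* = 18.9, P* = 175.2.
Marginal revenue: MR = 213 − 4Q. Set MR = MC: 213 − 4Q = 24 + 8Q → Q_m = 15.75.
Price P_m = 213 − 2·15.75 = 181.5; MC(Q_m) = 24 + 8·15.75 = 150.
Competitive Q* = 18.9, so ΔQ = 3.15; wedge = 181.5 − 150 = 31.5.
Welfare loss = ½ × 3.15 × 31.5 = $49.61.

$49.61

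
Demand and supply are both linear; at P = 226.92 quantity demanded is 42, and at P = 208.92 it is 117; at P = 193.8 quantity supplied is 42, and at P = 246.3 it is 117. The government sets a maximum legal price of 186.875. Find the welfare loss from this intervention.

957.13

Demand slope = (208.92 − 226.92)/(117 − 42) = −0.24, so P = 237 − 0.24Q.
Supply slope = (246.3 − 193.8)/(117 − 42) = 0.7, so P = 164.4 + 0.7Q.
Competitive equilibrium: 237 − 0.24Q = 164.4 + 0.7Q → Q* = 77.234, P* = 218.4638.
At the ceiling P = 186.875, quantity supplied = (186.875 − 164.4)/0.7 = 32.1071.
Willingness to pay at Q' = 32.1071: 237 − 0.24·32.1071 = 229.2943.
ΔQ = 77.234 − 32.1071 = 45.1269; wedge = 229.2943 − 186.875 = 42.4193.
Welfare loss = ½ × 45.1269 × 42.4193 = 957.13.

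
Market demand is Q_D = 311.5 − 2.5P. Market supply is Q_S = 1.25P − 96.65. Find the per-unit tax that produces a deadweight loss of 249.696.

24.48

In inverse form: demand P = 124.6 − 0.4Q, supply P = 77.32 + 0.8Q.
Competitive equilibrium: 124.6 − 0.4Q = 77.32 + 0.8Q → Q* = 39.4, P* = 108.84.
A tax t gives ΔQ = t/1.2 and wedge t, so DWL = t²/2.4.
t²/2.4 = 249.696 → t² = 599.2704 → t = 24.48.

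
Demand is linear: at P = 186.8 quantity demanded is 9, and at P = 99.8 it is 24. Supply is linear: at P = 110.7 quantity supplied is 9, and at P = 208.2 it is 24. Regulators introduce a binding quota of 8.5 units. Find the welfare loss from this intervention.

Demand slope = (99.8 − 186.8)/(24 − 9) = −5.8, so P = 239 − 5.8Q.
Supply slope = (208.2 − 110.7)/(24 − 9) = 6.5, so P = 52.2 + 6.5Q.
Competitive equilibrium: 239 − 5.8Q = 52.2 + 6.5Q → Q* = 15.187, P* = 150.9154.
At Q = 8.5: demand price = 239 − 5.8·8.5 = 189.7; supply price = 52.2 + 6.5·8.5 = 107.45.
ΔQ = 15.187 − 8.5 = 6.687; wedge = 189.7 − 107.45 = 82.25.
Welfare loss = ½ × 6.687 × 82.25 = 275.

275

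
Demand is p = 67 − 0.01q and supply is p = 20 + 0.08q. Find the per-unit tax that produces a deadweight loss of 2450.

Competitive equilibrium: 67 − 0.01q = 20 + 0.08q → q* = 522.2222, p* = 61.7778.
A tax t gives Δq = t/0.09 and wedge t, so DWL = t²/0.18.
t²/0.18 = 2450 → t² = 441 → t = 21.

21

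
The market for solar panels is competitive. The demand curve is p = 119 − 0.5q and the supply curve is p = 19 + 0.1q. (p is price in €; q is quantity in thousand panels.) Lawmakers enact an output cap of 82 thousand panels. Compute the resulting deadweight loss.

Competitive equilibrium: 119 − 0.5q = 19 + 0.1q → q* = 166.6667, p* = 35.6667.
At q = 82: demand price = 119 − 0.5·82 = 78; supply price = 19 + 0.1·82 = 27.2.
Δq = 166.6667 − 82 = 84.6667; wedge = 78 − 27.2 = 50.8.
Deadweight loss = ½ × 84.6667 × 50.8 = €2150.53 thousand.

€2150.53 thousand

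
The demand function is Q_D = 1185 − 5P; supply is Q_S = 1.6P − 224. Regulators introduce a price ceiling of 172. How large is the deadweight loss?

1817.37

In inverse form: demand P = 237 − 0.2Q, supply P = 140 + 0.625Q.
Competitive equilibrium: 237 − 0.2Q = 140 + 0.625Q → Q* = 117.5758, P* = 213.4848.
At the ceiling P = 172, quantity supplied = (172 − 140)/0.625 = 51.2.
Willingness to pay at Q' = 51.2: 237 − 0.2·51.2 = 226.76.
ΔQ = 117.5758 − 51.2 = 66.3758; wedge = 226.76 − 172 = 54.76.
The triangle = ½ × 66.3758 × 54.76 = 1817.37.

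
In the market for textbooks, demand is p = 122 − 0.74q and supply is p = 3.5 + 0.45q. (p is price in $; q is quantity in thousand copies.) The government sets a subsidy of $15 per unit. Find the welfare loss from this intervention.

$94.54 thousand

Competitive equilibrium: 122 − 0.74q = 3.5 + 0.45q → q* = 99.5798, p* = 48.3109.
The subsidy lowers effective supply by 15: p = 0.45q − 11.5.
New quantity: 122 − 0.74q = 0.45q − 11.5 → q' = 112.1849.
Overproduction Δq = 112.1849 − 99.5798 = 12.6051; wedge = subsidy = 15.
DWL = ½ × 12.6051 × 15 = $94.54 thousand.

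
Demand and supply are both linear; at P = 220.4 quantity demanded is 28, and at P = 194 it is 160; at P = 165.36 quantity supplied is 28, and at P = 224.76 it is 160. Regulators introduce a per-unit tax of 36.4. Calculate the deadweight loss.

Demand slope = (194 − 220.4)/(160 − 28) = −0.2, so P = 226 − 0.2Q.
Supply slope = (224.76 − 165.36)/(160 − 28) = 0.45, so P = 152.76 + 0.45Q.
Competitive equilibrium: 226 − 0.2Q = 152.76 + 0.45Q → Q* = 112.6769, P* = 203.4646.
With the tax, the buyer price exceeds the seller price by 36.4: (226 − 0.2Q) − (152.76 + 0.45Q) = 36.4 → Q' = 56.6769.
ΔQ = 112.6769 − 56.6769 = 56; the wedge equals the tax, 36.4.
DWL = ½ × 56 × 36.4 = 1019.20.

1019.20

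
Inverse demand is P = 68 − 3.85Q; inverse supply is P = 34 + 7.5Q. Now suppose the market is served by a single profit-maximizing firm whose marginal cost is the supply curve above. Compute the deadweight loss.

Competitive equilibrium: 68 − 3.85Q = 34 + 7.5Q → Q* = 2.9956, P* = 56.467.
Marginal revenue: MR = 68 − 7.7Q. Set MR = MC: 68 − 7.7Q = 34 + 7.5Q → Q_m = 2.2368.
Price P_m = 68 − 3.85·2.2368 = 59.3883; MC(Q_m) = 34 + 7.5·2.2368 = 50.776.
Competitive Q* = 2.9956, so ΔQ = 0.7588; wedge = 59.3883 − 50.776 = 8.6123.
DWL = ½ × 0.7588 × 8.6123 = 3.27.

3.27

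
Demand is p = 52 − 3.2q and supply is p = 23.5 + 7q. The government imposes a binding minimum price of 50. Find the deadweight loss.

Competitive equilibrium: 52 − 3.2q = 23.5 + 7q → q* = 2.7941, p* = 43.0588.
At the floor p = 50, quantity demanded = (52 − 50)/3.2 = 0.625.
Sellers' marginal cost at q' = 0.625: 23.5 + 7·0.625 = 27.875.
Δq = 2.7941 − 0.625 = 2.1691; wedge = 50 − 27.875 = 22.125.
Deadweight loss = ½ × 2.1691 × 22.125 = 24.

24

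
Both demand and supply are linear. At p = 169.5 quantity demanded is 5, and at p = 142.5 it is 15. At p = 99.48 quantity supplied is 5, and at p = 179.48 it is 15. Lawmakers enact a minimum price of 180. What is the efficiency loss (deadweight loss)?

582.31

Demand slope = (142.5 − 169.5)/(15 − 5) = −2.7, so p = 183 − 2.7q.
Supply slope = (179.48 − 99.48)/(15 − 5) = 8, so p = 59.48 + 8q.
Competitive equilibrium: 183 − 2.7q = 59.48 + 8q → q* = 11.5439, p* = 151.8314.
At the floor p = 180, quantity demanded = (183 − 180)/2.7 = 1.1111.
Sellers' marginal cost at q' = 1.1111: 59.48 + 8·1.1111 = 68.3688.
Δq = 11.5439 − 1.1111 = 10.4328; wedge = 180 − 68.3688 = 111.6312.
DWL = ½ × 10.4328 × 111.6312 = 582.31.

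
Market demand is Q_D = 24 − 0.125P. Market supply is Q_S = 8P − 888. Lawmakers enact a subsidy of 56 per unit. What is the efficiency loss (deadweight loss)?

192.98

In inverse form: demand P = 192 − 8Q, supply P = 111 + 0.125Q.
Competitive equilibrium: 192 − 8Q = 111 + 0.125Q → Q* = 9.9692, P* = 112.2462.
The subsidy lowers effective supply by 56: P = 55 + 0.125Q.
New quantity: 192 − 8Q = 55 + 0.125Q → Q' = 16.8615.
Overproduction ΔQ = 16.8615 − 9.9692 = 6.8923; wedge = subsidy = 56.
The triangle = ½ × 6.8923 × 56 = 192.98.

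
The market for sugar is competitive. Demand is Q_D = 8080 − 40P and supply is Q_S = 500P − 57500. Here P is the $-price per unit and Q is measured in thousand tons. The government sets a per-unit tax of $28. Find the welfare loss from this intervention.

$14518.52 thousand

In inverse form: demand P = 202 − 0.025Q, supply P = 115 + 0.002Q.
Competitive equilibrium: 202 − 0.025Q = 115 + 0.002Q → Q* = 3222.2222, P* = 121.4444.
With the tax, the buyer price exceeds the seller price by 28: (202 − 0.025Q) − (115 + 0.002Q) = 28 → Q' = 2185.1852.
ΔQ = 3222.2222 − 2185.1852 = 1037.037; the wedge equals the tax, 28.
Deadweight loss = ½ × 1037.037 × 28 = $14518.52 thousand.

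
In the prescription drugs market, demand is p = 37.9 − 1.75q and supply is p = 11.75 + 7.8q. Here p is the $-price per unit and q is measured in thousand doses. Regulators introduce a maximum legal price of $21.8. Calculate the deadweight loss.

$10.04 thousand

Competitive equilibrium: 37.9 − 1.75q = 11.75 + 7.8q → q* = 2.7382, p* = 33.1081.
At the ceiling p = 21.8, quantity supplied = (21.8 − 11.75)/7.8 = 1.2885.
Willingness to pay at q' = 1.2885: 37.9 − 1.75·1.2885 = 35.6451.
Δq = 2.7382 − 1.2885 = 1.4497; wedge = 35.6451 − 21.8 = 13.8451.
DWL = ½ × 1.4497 × 13.8451 = $10.04 thousand.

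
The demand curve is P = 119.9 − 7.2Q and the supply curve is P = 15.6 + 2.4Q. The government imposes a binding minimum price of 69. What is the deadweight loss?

69.13

Competitive equilibrium: 119.9 − 7.2Q = 15.6 + 2.4Q → Q* = 10.86458, P* = 41.675.
At the floor P = 69, quantity demanded = (119.9 − 69)/7.2 = 7.06944.
Sellers' marginal cost at Q' = 7.06944: 15.6 + 2.4·7.06944 = 32.56666.
ΔQ = 10.86458 − 7.06944 = 3.79514; wedge = 69 − 32.56666 = 36.43334.
Welfare loss = ½ × 3.79514 × 36.43334 = 69.13.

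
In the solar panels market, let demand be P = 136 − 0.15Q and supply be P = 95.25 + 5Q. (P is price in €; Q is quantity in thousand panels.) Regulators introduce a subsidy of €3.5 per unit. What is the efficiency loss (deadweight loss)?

€1.19 thousand

Competitive equilibrium: 136 − 0.15Q = 95.25 + 5Q → Q* = 7.9126, P* = 134.8131.
The subsidy lowers effective supply by 3.5: P = 91.75 + 5Q.
New quantity: 136 − 0.15Q = 91.75 + 5Q → Q' = 8.5922.
Overproduction ΔQ = 8.5922 − 7.9126 = 0.6796; wedge = subsidy = 3.5.
DWL = ½ × 0.6796 × 3.5 = €1.19 thousand.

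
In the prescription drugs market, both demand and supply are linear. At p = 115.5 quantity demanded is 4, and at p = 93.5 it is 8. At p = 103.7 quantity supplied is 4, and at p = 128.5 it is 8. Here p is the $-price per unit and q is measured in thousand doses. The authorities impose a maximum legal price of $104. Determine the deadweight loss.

Demand slope = (93.5 − 115.5)/(8 − 4) = −5.5, so p = 137.5 − 5.5q.
Supply slope = (128.5 − 103.7)/(8 − 4) = 6.2, so p = 78.9 + 6.2q.
Competitive equilibrium: 137.5 − 5.5q = 78.9 + 6.2q → q* = 5.0085, p* = 109.953.
At the ceiling p = 104, quantity supplied = (104 − 78.9)/6.2 = 4.0484.
Willingness to pay at q' = 4.0484: 137.5 − 5.5·4.0484 = 115.2338.
Δq = 5.0085 − 4.0484 = 0.9601; wedge = 115.2338 − 104 = 11.2338.
The triangle = ½ × 0.9601 × 11.2338 = $5.39 thousand.

$5.39 thousand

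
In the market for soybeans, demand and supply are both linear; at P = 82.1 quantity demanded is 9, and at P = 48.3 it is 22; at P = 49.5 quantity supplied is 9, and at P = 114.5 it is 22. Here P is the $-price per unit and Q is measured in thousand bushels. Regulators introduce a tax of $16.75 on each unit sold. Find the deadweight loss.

Demand slope = (48.3 − 82.1)/(22 − 9) = −2.6, so P = 105.5 − 2.6Q.
Supply slope = (114.5 − 49.5)/(22 − 9) = 5, so P = 4.5 + 5Q.
Competitive equilibrium: 105.5 − 2.6Q = 4.5 + 5Q → Q* = 13.2895, P* = 70.9474.
With the tax, the buyer price exceeds the seller price by 16.75: (105.5 − 2.6Q) − (4.5 + 5Q) = 16.75 → Q' = 11.0855.
ΔQ = 13.2895 − 11.0855 = 2.204; the wedge equals the tax, 16.75.
DWL = ½ × 2.204 × 16.75 = $18.46 thousand.

$18.46 thousand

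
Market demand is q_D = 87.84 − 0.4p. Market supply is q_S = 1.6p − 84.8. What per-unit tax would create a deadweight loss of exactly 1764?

105

In inverse form: demand p = 219.6 − 2.5q, supply p = 53 + 0.625q.
Competitive equilibrium: 219.6 − 2.5q = 53 + 0.625q → q* = 53.312, p* = 86.32.
A tax t gives Δq = t/3.125 and wedge t, so DWL = t²/6.25.
t²/6.25 = 1764 → t² = 11025 → t = 105.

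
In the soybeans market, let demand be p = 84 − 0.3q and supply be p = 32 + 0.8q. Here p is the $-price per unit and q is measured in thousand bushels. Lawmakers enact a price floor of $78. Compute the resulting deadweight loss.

$409.09 thousand

Competitive equilibrium: 84 − 0.3q = 32 + 0.8q → q* = 47.2727, p* = 69.8182.
At the floor p = 78, quantity demanded = (84 − 78)/0.3 = 20.
Sellers' marginal cost at q' = 20: 32 + 0.8·20 = 48.
Δq = 47.2727 − 20 = 27.2727; wedge = 78 − 48 = 30.
The triangle = ½ × 27.2727 × 30 = $409.09 thousand.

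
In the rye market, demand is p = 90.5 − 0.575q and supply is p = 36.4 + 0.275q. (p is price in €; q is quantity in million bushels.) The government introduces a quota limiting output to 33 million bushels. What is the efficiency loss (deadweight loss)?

€399.18 million

Competitive equilibrium: 90.5 − 0.575q = 36.4 + 0.275q → q* = 63.6471, p* = 53.9029.
At q = 33: demand price = 90.5 − 0.575·33 = 71.525; supply price = 36.4 + 0.275·33 = 45.475.
Δq = 63.6471 − 33 = 30.6471; wedge = 71.525 − 45.475 = 26.05.
The triangle = ½ × 30.6471 × 26.05 = €399.18 million.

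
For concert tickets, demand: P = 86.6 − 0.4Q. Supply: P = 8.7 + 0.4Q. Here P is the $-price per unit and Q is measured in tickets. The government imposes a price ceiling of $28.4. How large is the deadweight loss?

$926.41

Competitive equilibrium: 86.6 − 0.4Q = 8.7 + 0.4Q → Q* = 97.375, P* = 47.65.
At the ceiling P = 28.4, quantity supplied = (28.4 − 8.7)/0.4 = 49.25.
Willingness to pay at Q' = 49.25: 86.6 − 0.4·49.25 = 66.9.
ΔQ = 97.375 − 49.25 = 48.125; wedge = 66.9 − 28.4 = 38.5.
DWL = ½ × 48.125 × 38.5 = $926.41.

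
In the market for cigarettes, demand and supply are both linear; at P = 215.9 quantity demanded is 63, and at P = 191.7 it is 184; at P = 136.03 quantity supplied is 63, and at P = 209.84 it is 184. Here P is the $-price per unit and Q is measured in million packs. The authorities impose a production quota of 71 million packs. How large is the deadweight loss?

Demand slope = (191.7 − 215.9)/(184 − 63) = −0.2, so P = 228.5 − 0.2Q.
Supply slope = (209.84 − 136.03)/(184 − 63) = 0.61, so P = 97.6 + 0.61Q.
Competitive equilibrium: 228.5 − 0.2Q = 97.6 + 0.61Q → Q* = 161.6049, P* = 196.179.
At Q = 71: demand price = 228.5 − 0.2·71 = 214.3; supply price = 97.6 + 0.61·71 = 140.91.
ΔQ = 161.6049 − 71 = 90.6049; wedge = 214.3 − 140.91 = 73.39.
The triangle = ½ × 90.6049 × 73.39 = $3324.75 million.

$3324.75 million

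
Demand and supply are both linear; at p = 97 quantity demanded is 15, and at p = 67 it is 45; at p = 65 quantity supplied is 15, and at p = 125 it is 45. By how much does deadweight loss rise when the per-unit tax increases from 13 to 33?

Demand slope = (67 − 97)/(45 − 15) = −1, so p = 112 − q.
Supply slope = (125 − 65)/(45 − 15) = 2, so p = 35 + 2q.
Competitive equilibrium: 112 − q = 35 + 2q → q* = 25.6667, p* = 86.3333.
For a per-unit tax t: Δq = t/3, so DWL = ½·t·(t/3) = t²/6.
At t = 13: DWL = 28.167. At t = 33: DWL = 181.5.
Increase = 181.5 − 28.167 = 153.33.

153.33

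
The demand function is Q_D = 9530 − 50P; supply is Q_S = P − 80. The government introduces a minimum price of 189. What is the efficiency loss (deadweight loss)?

412.25

In inverse form: demand P = 190.6 − 0.02Q, supply P = 80 + Q.
Competitive equilibrium: 190.6 − 0.02Q = 80 + Q → Q* = 108.43137, P* = 188.43137.
At the floor P = 189, quantity demanded = (190.6 − 189)/0.02 = 80.
Sellers' marginal cost at Q' = 80: 80 + 1·80 = 160.
ΔQ = 108.43137 − 80 = 28.43137; wedge = 189 − 160 = 29.
Welfare loss = ½ × 28.43137 × 29 = 412.25.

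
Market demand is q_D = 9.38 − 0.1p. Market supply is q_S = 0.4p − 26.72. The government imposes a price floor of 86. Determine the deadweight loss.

11.90

In inverse form: demand p = 93.8 − 10q, supply p = 66.8 + 2.5q.
Competitive equilibrium: 93.8 − 10q = 66.8 + 2.5q → q* = 2.16, p* = 72.2.
At the floor p = 86, quantity demanded = (93.8 − 86)/10 = 0.78.
Sellers' marginal cost at q' = 0.78: 66.8 + 2.5·0.78 = 68.75.
Δq = 2.16 − 0.78 = 1.38; wedge = 86 − 68.75 = 17.25.
The triangle = ½ × 1.38 × 17.25 = 11.90.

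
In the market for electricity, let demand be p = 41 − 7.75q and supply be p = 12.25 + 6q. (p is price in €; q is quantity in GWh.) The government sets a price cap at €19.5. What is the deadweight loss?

€5.36

Competitive equilibrium: 41 − 7.75q = 12.25 + 6q → q* = 2.0909, p* = 24.7955.
At the ceiling p = 19.5, quantity supplied = (19.5 − 12.25)/6 = 1.2083.
Willingness to pay at q' = 1.2083: 41 − 7.75·1.2083 = 31.6357.
Δq = 2.0909 − 1.2083 = 0.8826; wedge = 31.6357 − 19.5 = 12.1357.
Deadweight loss = ½ × 0.8826 × 12.1357 = €5.36.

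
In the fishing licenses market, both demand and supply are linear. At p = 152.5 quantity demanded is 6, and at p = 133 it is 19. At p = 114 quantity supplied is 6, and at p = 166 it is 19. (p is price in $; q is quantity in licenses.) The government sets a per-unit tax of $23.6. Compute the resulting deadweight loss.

$50.63

Demand slope = (133 − 152.5)/(19 − 6) = −1.5, so p = 161.5 − 1.5q.
Supply slope = (166 − 114)/(19 − 6) = 4, so p = 90 + 4q.
Competitive equilibrium: 161.5 − 1.5q = 90 + 4q → q* = 13, p* = 142.
With the tax, the buyer price exceeds the seller price by 23.6: (161.5 − 1.5q) − (90 + 4q) = 23.6 → q' = 8.7091.
Δq = 13 − 8.7091 = 4.2909; the wedge equals the tax, 23.6.
The triangle = ½ × 4.2909 × 23.6 = $50.63.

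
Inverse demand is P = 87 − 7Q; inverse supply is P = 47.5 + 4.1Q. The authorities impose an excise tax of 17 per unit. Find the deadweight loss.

Competitive equilibrium: 87 − 7Q = 47.5 + 4.1Q → Q* = 3.5586, P* = 62.0901.
With the tax, the buyer price exceeds the seller price by 17: (87 − 7Q) − (47.5 + 4.1Q) = 17 → Q' = 2.027.
ΔQ = 3.5586 − 2.027 = 1.5316; the wedge equals the tax, 17.
Deadweight loss = ½ × 1.5316 × 17 = 13.02.

13.02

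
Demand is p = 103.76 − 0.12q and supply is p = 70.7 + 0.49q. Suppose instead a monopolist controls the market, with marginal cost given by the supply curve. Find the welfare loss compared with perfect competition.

24.21

Competitive equilibrium: 103.76 − 0.12q = 70.7 + 0.49q → q* = 54.1967, p* = 97.2564.
Marginal revenue: MR = 103.76 − 0.24q. Set MR = MC: 103.76 − 0.24q = 70.7 + 0.49q → q_m = 45.2877.
Price p_m = 103.76 − 0.12·45.2877 = 98.3255; MC(q_m) = 70.7 + 0.49·45.2877 = 92.891.
Competitive q* = 54.1967, so Δq = 8.909; wedge = 98.3255 − 92.891 = 5.4345.
The triangle = ½ × 8.909 × 5.4345 = 24.21.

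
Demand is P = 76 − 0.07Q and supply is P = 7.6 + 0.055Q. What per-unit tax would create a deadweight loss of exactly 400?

10

Competitive equilibrium: 76 − 0.07Q = 7.6 + 0.055Q → Q* = 547.2, P* = 37.696.
A tax t gives ΔQ = t/0.125 and wedge t, so DWL = t²/0.25.
t²/0.25 = 400 → t² = 100 → t = 10.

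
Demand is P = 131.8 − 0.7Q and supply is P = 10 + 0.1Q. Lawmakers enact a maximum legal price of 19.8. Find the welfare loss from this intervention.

1177.225

Competitive equilibrium: 131.8 − 0.7Q = 10 + 0.1Q → Q* = 152.25, P* = 25.225.
At the ceiling P = 19.8, quantity supplied = (19.8 − 10)/0.1 = 98.
Willingness to pay at Q' = 98: 131.8 − 0.7·98 = 63.2.
ΔQ = 152.25 − 98 = 54.25; wedge = 63.2 − 19.8 = 43.4.
Welfare loss = ½ × 54.25 × 43.4 = 1177.225.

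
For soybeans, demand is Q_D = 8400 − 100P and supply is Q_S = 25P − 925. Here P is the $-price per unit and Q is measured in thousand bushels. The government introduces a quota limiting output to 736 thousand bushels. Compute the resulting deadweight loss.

In inverse form: demand P = 84 − 0.01Q, supply P = 37 + 0.04Q.
Competitive equilibrium: 84 − 0.01Q = 37 + 0.04Q → Q* = 940, P* = 74.6.
At Q = 736: demand price = 84 − 0.01·736 = 76.64; supply price = 37 + 0.04·736 = 66.44.
ΔQ = 940 − 736 = 204; wedge = 76.64 − 66.44 = 10.2.
DWL = ½ × 204 × 10.2 = $1040.40 thousand.

$1040.40 thousand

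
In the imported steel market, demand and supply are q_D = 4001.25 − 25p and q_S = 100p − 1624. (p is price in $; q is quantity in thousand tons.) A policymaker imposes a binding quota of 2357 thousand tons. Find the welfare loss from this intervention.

$6739.216 thousand

In inverse form: demand p = 160.05 − 0.04q, supply p = 16.24 + 0.01q.
Competitive equilibrium: 160.05 − 0.04q = 16.24 + 0.01q → q* = 2876.2, p* = 45.002.
At q = 2357: demand price = 160.05 − 0.04·2357 = 65.77; supply price = 16.24 + 0.01·2357 = 39.81.
Δq = 2876.2 − 2357 = 519.2; wedge = 65.77 − 39.81 = 25.96.
The triangle = ½ × 519.2 × 25.96 = $6739.216 thousand.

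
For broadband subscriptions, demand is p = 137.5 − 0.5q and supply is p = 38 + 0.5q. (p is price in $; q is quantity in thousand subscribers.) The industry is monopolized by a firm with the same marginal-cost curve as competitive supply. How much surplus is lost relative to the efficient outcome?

$550.01 thousand

Competitive equilibrium: 137.5 − 0.5q = 38 + 0.5q → q* = 99.5, p* = 87.75.
Marginal revenue: MR = 137.5 − q. Set MR = MC: 137.5 − q = 38 + 0.5q → q_m = 66.3333.
Price p_m = 137.5 − 0.5·66.3333 = 104.3334; MC(q_m) = 38 + 0.5·66.3333 = 71.1667.
Competitive q* = 99.5, so Δq = 33.1667; wedge = 104.3334 − 71.1667 = 33.1667.
Welfare loss = ½ × 33.1667 × 33.1667 = $550.01 thousand.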